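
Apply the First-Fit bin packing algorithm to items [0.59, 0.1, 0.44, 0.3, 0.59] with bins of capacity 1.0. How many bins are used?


Place items sequentially using First-Fit:
  Item 0.59 -> new Bin 1
  Item 0.1 -> Bin 1 (now 0.69)
  Item 0.44 -> new Bin 2
  Item 0.3 -> Bin 1 (now 0.99)
  Item 0.59 -> new Bin 3
Total bins used = 3

3


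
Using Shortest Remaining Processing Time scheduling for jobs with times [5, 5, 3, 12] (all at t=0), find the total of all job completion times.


Since all jobs arrive at t=0, SRPT equals SPT ordering.
SPT order: [3, 5, 5, 12]
Completion times:
  Job 1: p=3, C=3
  Job 2: p=5, C=8
  Job 3: p=5, C=13
  Job 4: p=12, C=25
Total completion time = 3 + 8 + 13 + 25 = 49

49


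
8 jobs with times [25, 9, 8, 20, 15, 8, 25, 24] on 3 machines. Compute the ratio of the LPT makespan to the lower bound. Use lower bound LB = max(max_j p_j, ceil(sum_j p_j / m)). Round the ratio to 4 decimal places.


LPT order: [25, 25, 24, 20, 15, 9, 8, 8]
Machine loads after assignment: [48, 42, 44]
LPT makespan = 48
Lower bound = max(max_job, ceil(total/3)) = max(25, 45) = 45
Ratio = 48 / 45 = 1.0667

1.0667


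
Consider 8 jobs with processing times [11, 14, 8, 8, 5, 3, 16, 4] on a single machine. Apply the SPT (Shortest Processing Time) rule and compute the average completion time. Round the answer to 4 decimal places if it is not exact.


Sort jobs by processing time (SPT order): [3, 4, 5, 8, 8, 11, 14, 16]
Compute completion times sequentially:
  Job 1: processing = 3, completes at 3
  Job 2: processing = 4, completes at 7
  Job 3: processing = 5, completes at 12
  Job 4: processing = 8, completes at 20
  Job 5: processing = 8, completes at 28
  Job 6: processing = 11, completes at 39
  Job 7: processing = 14, completes at 53
  Job 8: processing = 16, completes at 69
Sum of completion times = 231
Average completion time = 231/8 = 28.875

28.875


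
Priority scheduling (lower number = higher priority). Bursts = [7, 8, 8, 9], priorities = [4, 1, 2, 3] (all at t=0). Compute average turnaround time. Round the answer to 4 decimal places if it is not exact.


Sort by priority (ascending = highest first):
Order: [(1, 8), (2, 8), (3, 9), (4, 7)]
Completion times:
  Priority 1, burst=8, C=8
  Priority 2, burst=8, C=16
  Priority 3, burst=9, C=25
  Priority 4, burst=7, C=32
Average turnaround = 81/4 = 20.25

20.25


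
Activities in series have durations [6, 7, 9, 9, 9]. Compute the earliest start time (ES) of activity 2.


Activity 2 starts after activities 1 through 1 complete.
Predecessor durations: [6]
ES = 6 = 6

6


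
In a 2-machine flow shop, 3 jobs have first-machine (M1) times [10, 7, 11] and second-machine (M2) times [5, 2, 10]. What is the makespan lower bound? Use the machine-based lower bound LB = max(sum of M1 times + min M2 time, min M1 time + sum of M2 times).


LB1 = sum(M1 times) + min(M2 times) = 28 + 2 = 30
LB2 = min(M1 times) + sum(M2 times) = 7 + 17 = 24
Lower bound = max(LB1, LB2) = max(30, 24) = 30

30


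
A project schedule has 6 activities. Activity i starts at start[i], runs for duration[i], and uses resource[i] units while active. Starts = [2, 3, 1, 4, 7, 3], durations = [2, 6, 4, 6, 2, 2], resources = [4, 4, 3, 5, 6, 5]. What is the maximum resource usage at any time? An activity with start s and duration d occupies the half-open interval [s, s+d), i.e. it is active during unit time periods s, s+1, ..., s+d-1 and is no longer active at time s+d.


Each activity i is active on [start_i, start_i + duration_i).
Compute total resource usage per time slot:
  t=0: active resources = [], total = 0
  t=1: active resources = [3], total = 3
  t=2: active resources = [4, 3], total = 7
  t=3: active resources = [4, 4, 3, 5], total = 16
  t=4: active resources = [4, 3, 5, 5], total = 17
  t=5: active resources = [4, 5], total = 9
  t=6: active resources = [4, 5], total = 9
  t=7: active resources = [4, 5, 6], total = 15
  t=8: active resources = [4, 5, 6], total = 15
  t=9: active resources = [5], total = 5
Peak resource demand = 17

17


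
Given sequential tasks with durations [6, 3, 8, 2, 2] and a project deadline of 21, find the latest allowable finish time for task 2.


LF(activity 2) = deadline - sum of successor durations
Successors: activities 3 through 5 with durations [8, 2, 2]
Sum of successor durations = 12
LF = 21 - 12 = 9

9


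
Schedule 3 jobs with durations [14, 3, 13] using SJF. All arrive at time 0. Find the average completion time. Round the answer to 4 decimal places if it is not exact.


SJF order (ascending): [3, 13, 14]
Completion times:
  Job 1: burst=3, C=3
  Job 2: burst=13, C=16
  Job 3: burst=14, C=30
Average completion = 49/3 = 16.3333

16.3333


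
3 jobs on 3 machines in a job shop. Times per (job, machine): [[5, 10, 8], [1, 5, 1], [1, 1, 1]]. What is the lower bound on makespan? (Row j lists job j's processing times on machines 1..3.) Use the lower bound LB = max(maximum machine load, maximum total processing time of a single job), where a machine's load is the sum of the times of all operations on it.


Machine loads:
  Machine 1: 5 + 1 + 1 = 7
  Machine 2: 10 + 5 + 1 = 16
  Machine 3: 8 + 1 + 1 = 10
Max machine load = 16
Job totals:
  Job 1: 23
  Job 2: 7
  Job 3: 3
Max job total = 23
Lower bound = max(16, 23) = 23

23


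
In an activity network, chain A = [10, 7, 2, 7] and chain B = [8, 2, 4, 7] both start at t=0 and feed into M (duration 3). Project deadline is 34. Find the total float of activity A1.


Forward pass: ES(A1) = sum of predecessors on chain A = 0
EF = ES + duration = 0 + 10 = 10
Backward pass: LF(M) = deadline = 34; LS(M) = 34 - 3 = 31
LF(A1) = LS(M) - sum(successors on chain A) = 31 - 16 = 15
LS = LF - duration = 15 - 10 = 5
Total float = LS - ES = 5 - 0 = 5

5


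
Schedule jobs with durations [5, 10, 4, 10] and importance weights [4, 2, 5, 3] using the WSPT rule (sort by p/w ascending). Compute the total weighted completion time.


Compute p/w ratios and sort ascending (WSPT): [(4, 5), (5, 4), (10, 3), (10, 2)]
Compute weighted completion times:
  Job (p=4,w=5): C=4, w*C=5*4=20
  Job (p=5,w=4): C=9, w*C=4*9=36
  Job (p=10,w=3): C=19, w*C=3*19=57
  Job (p=10,w=2): C=29, w*C=2*29=58
Total weighted completion time = 171

171


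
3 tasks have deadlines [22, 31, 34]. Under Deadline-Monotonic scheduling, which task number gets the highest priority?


Sort tasks by relative deadline (ascending):
  Task 1: deadline = 22
  Task 2: deadline = 31
  Task 3: deadline = 34
Priority order (highest first): [1, 2, 3]
Highest priority task = 1

1


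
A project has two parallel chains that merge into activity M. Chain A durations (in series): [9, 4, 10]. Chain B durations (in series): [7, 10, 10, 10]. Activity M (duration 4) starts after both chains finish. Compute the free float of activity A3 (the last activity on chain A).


ES(A3) = sum of predecessors on chain A = 13
EF(A3) = ES + duration = 13 + 10 = 23
Successor of A3 is M. ES(M) = max(sum(A), sum(B)) = max(23, 37) = 37
Free float = ES(successor) - EF(current) = 37 - 23 = 14

14


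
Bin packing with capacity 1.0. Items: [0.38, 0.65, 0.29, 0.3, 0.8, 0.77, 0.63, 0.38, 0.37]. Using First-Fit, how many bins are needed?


Place items sequentially using First-Fit:
  Item 0.38 -> new Bin 1
  Item 0.65 -> new Bin 2
  Item 0.29 -> Bin 1 (now 0.67)
  Item 0.3 -> Bin 1 (now 0.97)
  Item 0.8 -> new Bin 3
  Item 0.77 -> new Bin 4
  Item 0.63 -> new Bin 5
  Item 0.38 -> new Bin 6
  Item 0.37 -> Bin 5 (now 1.0)
Total bins used = 6

6


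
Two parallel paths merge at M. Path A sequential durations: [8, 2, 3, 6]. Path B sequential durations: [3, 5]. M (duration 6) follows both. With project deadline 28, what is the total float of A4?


Forward pass: ES(A4) = sum of predecessors on chain A = 13
EF = ES + duration = 13 + 6 = 19
Backward pass: LF(M) = deadline = 28; LS(M) = 28 - 6 = 22
LF(A4) = LS(M) - sum(successors on chain A) = 22 - 0 = 22
LS = LF - duration = 22 - 6 = 16
Total float = LS - ES = 16 - 13 = 3

3


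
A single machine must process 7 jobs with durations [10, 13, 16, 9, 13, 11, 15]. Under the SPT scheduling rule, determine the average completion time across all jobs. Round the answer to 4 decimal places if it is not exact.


Sort jobs by processing time (SPT order): [9, 10, 11, 13, 13, 15, 16]
Compute completion times sequentially:
  Job 1: processing = 9, completes at 9
  Job 2: processing = 10, completes at 19
  Job 3: processing = 11, completes at 30
  Job 4: processing = 13, completes at 43
  Job 5: processing = 13, completes at 56
  Job 6: processing = 15, completes at 71
  Job 7: processing = 16, completes at 87
Sum of completion times = 315
Average completion time = 315/7 = 45.0

45.0


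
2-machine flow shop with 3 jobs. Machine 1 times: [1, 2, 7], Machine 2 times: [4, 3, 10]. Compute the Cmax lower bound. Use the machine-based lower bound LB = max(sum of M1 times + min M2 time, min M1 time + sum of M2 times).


LB1 = sum(M1 times) + min(M2 times) = 10 + 3 = 13
LB2 = min(M1 times) + sum(M2 times) = 1 + 17 = 18
Lower bound = max(LB1, LB2) = max(13, 18) = 18

18


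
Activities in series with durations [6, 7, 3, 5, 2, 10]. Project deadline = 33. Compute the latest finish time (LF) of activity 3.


LF(activity 3) = deadline - sum of successor durations
Successors: activities 4 through 6 with durations [5, 2, 10]
Sum of successor durations = 17
LF = 33 - 17 = 16

16


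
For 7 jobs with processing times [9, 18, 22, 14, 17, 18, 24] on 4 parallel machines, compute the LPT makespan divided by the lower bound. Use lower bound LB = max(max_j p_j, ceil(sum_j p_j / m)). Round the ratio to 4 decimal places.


LPT order: [24, 22, 18, 18, 17, 14, 9]
Machine loads after assignment: [24, 31, 35, 32]
LPT makespan = 35
Lower bound = max(max_job, ceil(total/4)) = max(24, 31) = 31
Ratio = 35 / 31 = 1.129

1.129


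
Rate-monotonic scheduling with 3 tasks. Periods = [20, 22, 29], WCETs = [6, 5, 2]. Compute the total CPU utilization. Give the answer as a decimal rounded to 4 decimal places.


Compute individual utilizations (exact fractions):
  Task 1: C/T = 6/20 = 3/10 (approx. 0.3)
  Task 2: C/T = 5/22 (approx. 0.2273)
  Task 3: C/T = 2/29 (approx. 0.069)
Total utilization U = 3/10 + 5/22 + 2/29 = 951/1595
Rounded to 4 decimal places: U = 0.5962
RM (Liu & Layland) bound for 3 tasks = 0.779763; compare with U = 951/1595 (approx. 0.596238)
U <= bound, so schedulable by RM sufficient condition.

0.5962


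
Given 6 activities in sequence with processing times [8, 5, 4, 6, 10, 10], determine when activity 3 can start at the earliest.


Activity 3 starts after activities 1 through 2 complete.
Predecessor durations: [8, 5]
ES = 8 + 5 = 13

13


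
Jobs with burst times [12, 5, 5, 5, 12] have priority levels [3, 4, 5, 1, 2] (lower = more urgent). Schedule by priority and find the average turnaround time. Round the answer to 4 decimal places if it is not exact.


Sort by priority (ascending = highest first):
Order: [(1, 5), (2, 12), (3, 12), (4, 5), (5, 5)]
Completion times:
  Priority 1, burst=5, C=5
  Priority 2, burst=12, C=17
  Priority 3, burst=12, C=29
  Priority 4, burst=5, C=34
  Priority 5, burst=5, C=39
Average turnaround = 124/5 = 24.8

24.8


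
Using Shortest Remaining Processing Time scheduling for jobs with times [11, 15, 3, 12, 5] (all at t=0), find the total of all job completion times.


Since all jobs arrive at t=0, SRPT equals SPT ordering.
SPT order: [3, 5, 11, 12, 15]
Completion times:
  Job 1: p=3, C=3
  Job 2: p=5, C=8
  Job 3: p=11, C=19
  Job 4: p=12, C=31
  Job 5: p=15, C=46
Total completion time = 3 + 8 + 19 + 31 + 46 = 107

107


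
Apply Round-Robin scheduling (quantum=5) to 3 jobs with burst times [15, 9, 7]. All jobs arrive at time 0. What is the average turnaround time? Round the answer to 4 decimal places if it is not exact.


Time quantum = 5
Execution trace:
  J1 runs 5 units, time = 5
  J2 runs 5 units, time = 10
  J3 runs 5 units, time = 15
  J1 runs 5 units, time = 20
  J2 runs 4 units, time = 24
  J3 runs 2 units, time = 26
  J1 runs 5 units, time = 31
Finish times: [31, 24, 26]
Average turnaround = 81/3 = 27.0

27.0


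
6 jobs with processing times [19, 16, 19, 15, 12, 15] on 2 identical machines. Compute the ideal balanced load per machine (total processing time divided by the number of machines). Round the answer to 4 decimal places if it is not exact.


Total processing time = 19 + 16 + 19 + 15 + 12 + 15 = 96
Number of machines = 2
Ideal balanced load = 96 / 2 = 48.0

48.0


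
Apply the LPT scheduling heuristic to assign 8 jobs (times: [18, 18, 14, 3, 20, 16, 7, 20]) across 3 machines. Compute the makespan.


Sort jobs in decreasing order (LPT): [20, 20, 18, 18, 16, 14, 7, 3]
Assign each job to the least loaded machine:
  Machine 1: jobs [20, 16, 3], load = 39
  Machine 2: jobs [20, 14, 7], load = 41
  Machine 3: jobs [18, 18], load = 36
Makespan = max load = 41

41


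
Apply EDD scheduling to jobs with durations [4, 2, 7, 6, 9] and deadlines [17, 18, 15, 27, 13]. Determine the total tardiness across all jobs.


Sort by due date (EDD order): [(9, 13), (7, 15), (4, 17), (2, 18), (6, 27)]
Compute completion times and tardiness:
  Job 1: p=9, d=13, C=9, tardiness=max(0,9-13)=0
  Job 2: p=7, d=15, C=16, tardiness=max(0,16-15)=1
  Job 3: p=4, d=17, C=20, tardiness=max(0,20-17)=3
  Job 4: p=2, d=18, C=22, tardiness=max(0,22-18)=4
  Job 5: p=6, d=27, C=28, tardiness=max(0,28-27)=1
Total tardiness = 9

9


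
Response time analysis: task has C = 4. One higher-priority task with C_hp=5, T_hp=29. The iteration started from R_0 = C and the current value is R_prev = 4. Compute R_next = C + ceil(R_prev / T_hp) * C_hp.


R_next = C + ceil(R_prev / T_hp) * C_hp
ceil(4 / 29) = ceil(0.1379) = 1
Interference = 1 * 5 = 5
R_next = 4 + 5 = 9

9


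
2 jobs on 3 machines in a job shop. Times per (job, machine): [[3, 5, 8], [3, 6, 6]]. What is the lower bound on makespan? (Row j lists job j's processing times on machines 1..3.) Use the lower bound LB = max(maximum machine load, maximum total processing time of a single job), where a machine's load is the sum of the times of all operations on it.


Machine loads:
  Machine 1: 3 + 3 = 6
  Machine 2: 5 + 6 = 11
  Machine 3: 8 + 6 = 14
Max machine load = 14
Job totals:
  Job 1: 16
  Job 2: 15
Max job total = 16
Lower bound = max(14, 16) = 16

16


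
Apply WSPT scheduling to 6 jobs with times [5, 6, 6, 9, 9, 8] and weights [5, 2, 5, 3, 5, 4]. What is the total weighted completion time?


Compute p/w ratios and sort ascending (WSPT): [(5, 5), (6, 5), (9, 5), (8, 4), (6, 2), (9, 3)]
Compute weighted completion times:
  Job (p=5,w=5): C=5, w*C=5*5=25
  Job (p=6,w=5): C=11, w*C=5*11=55
  Job (p=9,w=5): C=20, w*C=5*20=100
  Job (p=8,w=4): C=28, w*C=4*28=112
  Job (p=6,w=2): C=34, w*C=2*34=68
  Job (p=9,w=3): C=43, w*C=3*43=129
Total weighted completion time = 489

489


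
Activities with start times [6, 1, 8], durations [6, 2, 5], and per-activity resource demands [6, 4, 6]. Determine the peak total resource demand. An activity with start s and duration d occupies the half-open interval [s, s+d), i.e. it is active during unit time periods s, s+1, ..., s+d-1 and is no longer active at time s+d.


Each activity i is active on [start_i, start_i + duration_i).
Compute total resource usage per time slot:
  t=0: active resources = [], total = 0
  t=1: active resources = [4], total = 4
  t=2: active resources = [4], total = 4
  t=3: active resources = [], total = 0
  t=4: active resources = [], total = 0
  t=5: active resources = [], total = 0
  t=6: active resources = [6], total = 6
  t=7: active resources = [6], total = 6
  t=8: active resources = [6, 6], total = 12
  t=9: active resources = [6, 6], total = 12
  t=10: active resources = [6, 6], total = 12
  t=11: active resources = [6, 6], total = 12
  t=12: active resources = [6], total = 6
Peak resource demand = 12

12


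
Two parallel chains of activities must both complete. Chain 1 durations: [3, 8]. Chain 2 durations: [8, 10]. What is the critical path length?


Path A total = 3 + 8 = 11
Path B total = 8 + 10 = 18
Critical path = longest path = max(11, 18) = 18

18


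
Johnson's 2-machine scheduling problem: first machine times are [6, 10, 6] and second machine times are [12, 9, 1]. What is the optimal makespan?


Apply Johnson's rule:
  Group 1 (a <= b): [(1, 6, 12)]
  Group 2 (a > b): [(2, 10, 9), (3, 6, 1)]
Optimal job order: [1, 2, 3]
Schedule:
  Job 1: M1 done at 6, M2 done at 18
  Job 2: M1 done at 16, M2 done at 27
  Job 3: M1 done at 22, M2 done at 28
Makespan = 28

28


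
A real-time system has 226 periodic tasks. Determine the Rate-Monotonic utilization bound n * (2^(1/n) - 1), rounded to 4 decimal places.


Compute 2^(1/226) = 1.0030717310
Subtract 1: 1.0030717310 - 1 = 0.0030717310
Multiply by n: 226 * 0.0030717310 = 0.6942112060
Round to 4 dp: 0.6942

0.6942


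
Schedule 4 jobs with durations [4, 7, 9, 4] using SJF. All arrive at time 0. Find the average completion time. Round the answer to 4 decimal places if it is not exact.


SJF order (ascending): [4, 4, 7, 9]
Completion times:
  Job 1: burst=4, C=4
  Job 2: burst=4, C=8
  Job 3: burst=7, C=15
  Job 4: burst=9, C=24
Average completion = 51/4 = 12.75

12.75


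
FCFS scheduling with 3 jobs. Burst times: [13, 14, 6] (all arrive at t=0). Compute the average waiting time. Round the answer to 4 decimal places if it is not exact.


FCFS order (as given): [13, 14, 6]
Waiting times:
  Job 1: wait = 0
  Job 2: wait = 13
  Job 3: wait = 27
Sum of waiting times = 40
Average waiting time = 40/3 = 13.3333

13.3333


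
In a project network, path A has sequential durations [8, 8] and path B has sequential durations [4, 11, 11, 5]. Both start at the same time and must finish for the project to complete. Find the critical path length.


Path A total = 8 + 8 = 16
Path B total = 4 + 11 + 11 + 5 = 31
Critical path = longest path = max(16, 31) = 31

31


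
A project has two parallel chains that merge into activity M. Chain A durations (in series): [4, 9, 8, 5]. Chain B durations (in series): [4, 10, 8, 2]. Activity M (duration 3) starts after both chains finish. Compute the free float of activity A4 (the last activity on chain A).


ES(A4) = sum of predecessors on chain A = 21
EF(A4) = ES + duration = 21 + 5 = 26
Successor of A4 is M. ES(M) = max(sum(A), sum(B)) = max(26, 24) = 26
Free float = ES(successor) - EF(current) = 26 - 26 = 0

0


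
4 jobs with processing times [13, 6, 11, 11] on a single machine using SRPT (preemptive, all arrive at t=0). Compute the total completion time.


Since all jobs arrive at t=0, SRPT equals SPT ordering.
SPT order: [6, 11, 11, 13]
Completion times:
  Job 1: p=6, C=6
  Job 2: p=11, C=17
  Job 3: p=11, C=28
  Job 4: p=13, C=41
Total completion time = 6 + 17 + 28 + 41 = 92

92


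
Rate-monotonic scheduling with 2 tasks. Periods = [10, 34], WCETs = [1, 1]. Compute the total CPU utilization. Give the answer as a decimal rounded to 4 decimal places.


Compute individual utilizations (exact fractions):
  Task 1: C/T = 1/10 (approx. 0.1)
  Task 2: C/T = 1/34 (approx. 0.0294)
Total utilization U = 1/10 + 1/34 = 11/85
Rounded to 4 decimal places: U = 0.1294
RM (Liu & Layland) bound for 2 tasks = 0.828427; compare with U = 11/85 (approx. 0.129412)
U <= bound, so schedulable by RM sufficient condition.

0.1294


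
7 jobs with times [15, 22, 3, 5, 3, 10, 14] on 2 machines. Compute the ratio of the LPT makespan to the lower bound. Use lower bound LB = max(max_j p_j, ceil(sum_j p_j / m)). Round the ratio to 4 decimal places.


LPT order: [22, 15, 14, 10, 5, 3, 3]
Machine loads after assignment: [35, 37]
LPT makespan = 37
Lower bound = max(max_job, ceil(total/2)) = max(22, 36) = 36
Ratio = 37 / 36 = 1.0278

1.0278


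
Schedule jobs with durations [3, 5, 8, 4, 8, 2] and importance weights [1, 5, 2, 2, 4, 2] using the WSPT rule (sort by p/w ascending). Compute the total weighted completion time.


Compute p/w ratios and sort ascending (WSPT): [(5, 5), (2, 2), (4, 2), (8, 4), (3, 1), (8, 2)]
Compute weighted completion times:
  Job (p=5,w=5): C=5, w*C=5*5=25
  Job (p=2,w=2): C=7, w*C=2*7=14
  Job (p=4,w=2): C=11, w*C=2*11=22
  Job (p=8,w=4): C=19, w*C=4*19=76
  Job (p=3,w=1): C=22, w*C=1*22=22
  Job (p=8,w=2): C=30, w*C=2*30=60
Total weighted completion time = 219

219


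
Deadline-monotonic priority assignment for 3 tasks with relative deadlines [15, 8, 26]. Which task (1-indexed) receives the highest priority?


Sort tasks by relative deadline (ascending):
  Task 2: deadline = 8
  Task 1: deadline = 15
  Task 3: deadline = 26
Priority order (highest first): [2, 1, 3]
Highest priority task = 2

2


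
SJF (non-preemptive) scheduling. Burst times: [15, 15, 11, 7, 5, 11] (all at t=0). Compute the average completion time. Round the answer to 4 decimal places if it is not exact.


SJF order (ascending): [5, 7, 11, 11, 15, 15]
Completion times:
  Job 1: burst=5, C=5
  Job 2: burst=7, C=12
  Job 3: burst=11, C=23
  Job 4: burst=11, C=34
  Job 5: burst=15, C=49
  Job 6: burst=15, C=64
Average completion = 187/6 = 31.1667

31.1667


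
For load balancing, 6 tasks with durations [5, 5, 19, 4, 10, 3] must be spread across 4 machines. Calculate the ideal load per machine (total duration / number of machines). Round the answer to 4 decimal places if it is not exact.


Total processing time = 5 + 5 + 19 + 4 + 10 + 3 = 46
Number of machines = 4
Ideal balanced load = 46 / 4 = 11.5

11.5


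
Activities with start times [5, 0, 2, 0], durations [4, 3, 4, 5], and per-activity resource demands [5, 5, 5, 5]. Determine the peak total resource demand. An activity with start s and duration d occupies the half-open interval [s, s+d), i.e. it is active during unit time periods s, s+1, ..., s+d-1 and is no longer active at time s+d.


Each activity i is active on [start_i, start_i + duration_i).
Compute total resource usage per time slot:
  t=0: active resources = [5, 5], total = 10
  t=1: active resources = [5, 5], total = 10
  t=2: active resources = [5, 5, 5], total = 15
  t=3: active resources = [5, 5], total = 10
  t=4: active resources = [5, 5], total = 10
  t=5: active resources = [5, 5], total = 10
  t=6: active resources = [5], total = 5
  t=7: active resources = [5], total = 5
  t=8: active resources = [5], total = 5
Peak resource demand = 15

15


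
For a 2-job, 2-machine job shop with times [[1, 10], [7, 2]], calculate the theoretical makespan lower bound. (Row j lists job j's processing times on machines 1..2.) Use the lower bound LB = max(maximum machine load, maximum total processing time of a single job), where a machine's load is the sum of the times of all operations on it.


Machine loads:
  Machine 1: 1 + 7 = 8
  Machine 2: 10 + 2 = 12
Max machine load = 12
Job totals:
  Job 1: 11
  Job 2: 9
Max job total = 11
Lower bound = max(12, 11) = 12

12


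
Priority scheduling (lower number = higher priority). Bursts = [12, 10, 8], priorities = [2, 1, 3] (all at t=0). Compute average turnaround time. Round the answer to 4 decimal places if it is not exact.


Sort by priority (ascending = highest first):
Order: [(1, 10), (2, 12), (3, 8)]
Completion times:
  Priority 1, burst=10, C=10
  Priority 2, burst=12, C=22
  Priority 3, burst=8, C=30
Average turnaround = 62/3 = 20.6667

20.6667


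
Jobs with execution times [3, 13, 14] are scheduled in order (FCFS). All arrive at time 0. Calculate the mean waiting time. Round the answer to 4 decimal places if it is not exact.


FCFS order (as given): [3, 13, 14]
Waiting times:
  Job 1: wait = 0
  Job 2: wait = 3
  Job 3: wait = 16
Sum of waiting times = 19
Average waiting time = 19/3 = 6.3333

6.3333


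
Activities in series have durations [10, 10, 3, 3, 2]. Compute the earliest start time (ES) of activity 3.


Activity 3 starts after activities 1 through 2 complete.
Predecessor durations: [10, 10]
ES = 10 + 10 = 20

20


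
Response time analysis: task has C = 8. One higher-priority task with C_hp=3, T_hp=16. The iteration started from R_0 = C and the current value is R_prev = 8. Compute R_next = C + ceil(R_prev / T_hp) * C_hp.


R_next = C + ceil(R_prev / T_hp) * C_hp
ceil(8 / 16) = ceil(0.5) = 1
Interference = 1 * 3 = 3
R_next = 8 + 3 = 11

11


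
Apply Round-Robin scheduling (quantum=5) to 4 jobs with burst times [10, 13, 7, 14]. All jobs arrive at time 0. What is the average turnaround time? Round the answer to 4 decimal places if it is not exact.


Time quantum = 5
Execution trace:
  J1 runs 5 units, time = 5
  J2 runs 5 units, time = 10
  J3 runs 5 units, time = 15
  J4 runs 5 units, time = 20
  J1 runs 5 units, time = 25
  J2 runs 5 units, time = 30
  J3 runs 2 units, time = 32
  J4 runs 5 units, time = 37
  J2 runs 3 units, time = 40
  J4 runs 4 units, time = 44
Finish times: [25, 40, 32, 44]
Average turnaround = 141/4 = 35.25

35.25


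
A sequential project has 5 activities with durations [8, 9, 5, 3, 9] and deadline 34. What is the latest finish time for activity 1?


LF(activity 1) = deadline - sum of successor durations
Successors: activities 2 through 5 with durations [9, 5, 3, 9]
Sum of successor durations = 26
LF = 34 - 26 = 8

8


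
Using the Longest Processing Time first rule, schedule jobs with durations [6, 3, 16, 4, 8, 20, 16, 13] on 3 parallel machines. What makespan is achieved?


Sort jobs in decreasing order (LPT): [20, 16, 16, 13, 8, 6, 4, 3]
Assign each job to the least loaded machine:
  Machine 1: jobs [20, 6, 3], load = 29
  Machine 2: jobs [16, 13], load = 29
  Machine 3: jobs [16, 8, 4], load = 28
Makespan = max load = 29

29


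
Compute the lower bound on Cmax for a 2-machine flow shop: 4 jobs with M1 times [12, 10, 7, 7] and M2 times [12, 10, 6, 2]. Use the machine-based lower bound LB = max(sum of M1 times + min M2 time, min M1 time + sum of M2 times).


LB1 = sum(M1 times) + min(M2 times) = 36 + 2 = 38
LB2 = min(M1 times) + sum(M2 times) = 7 + 30 = 37
Lower bound = max(LB1, LB2) = max(38, 37) = 38

38


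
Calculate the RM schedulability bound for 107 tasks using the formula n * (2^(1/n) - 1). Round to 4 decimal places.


Compute 2^(1/107) = 1.0064990387
Subtract 1: 1.0064990387 - 1 = 0.0064990387
Multiply by n: 107 * 0.0064990387 = 0.6953971409
Round to 4 dp: 0.6954

0.6954


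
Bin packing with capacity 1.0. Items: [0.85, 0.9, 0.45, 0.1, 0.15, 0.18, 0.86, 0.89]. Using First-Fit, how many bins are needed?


Place items sequentially using First-Fit:
  Item 0.85 -> new Bin 1
  Item 0.9 -> new Bin 2
  Item 0.45 -> new Bin 3
  Item 0.1 -> Bin 1 (now 0.95)
  Item 0.15 -> Bin 3 (now 0.6)
  Item 0.18 -> Bin 3 (now 0.78)
  Item 0.86 -> new Bin 4
  Item 0.89 -> new Bin 5
Total bins used = 5

5


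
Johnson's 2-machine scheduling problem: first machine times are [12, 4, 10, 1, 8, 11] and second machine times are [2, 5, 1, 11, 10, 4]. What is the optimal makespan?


Apply Johnson's rule:
  Group 1 (a <= b): [(4, 1, 11), (2, 4, 5), (5, 8, 10)]
  Group 2 (a > b): [(6, 11, 4), (1, 12, 2), (3, 10, 1)]
Optimal job order: [4, 2, 5, 6, 1, 3]
Schedule:
  Job 4: M1 done at 1, M2 done at 12
  Job 2: M1 done at 5, M2 done at 17
  Job 5: M1 done at 13, M2 done at 27
  Job 6: M1 done at 24, M2 done at 31
  Job 1: M1 done at 36, M2 done at 38
  Job 3: M1 done at 46, M2 done at 47
Makespan = 47

47


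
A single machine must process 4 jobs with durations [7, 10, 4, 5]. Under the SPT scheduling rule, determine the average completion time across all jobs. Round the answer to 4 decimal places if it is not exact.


Sort jobs by processing time (SPT order): [4, 5, 7, 10]
Compute completion times sequentially:
  Job 1: processing = 4, completes at 4
  Job 2: processing = 5, completes at 9
  Job 3: processing = 7, completes at 16
  Job 4: processing = 10, completes at 26
Sum of completion times = 55
Average completion time = 55/4 = 13.75

13.75


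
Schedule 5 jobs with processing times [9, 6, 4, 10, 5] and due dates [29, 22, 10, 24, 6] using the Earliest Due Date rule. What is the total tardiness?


Sort by due date (EDD order): [(5, 6), (4, 10), (6, 22), (10, 24), (9, 29)]
Compute completion times and tardiness:
  Job 1: p=5, d=6, C=5, tardiness=max(0,5-6)=0
  Job 2: p=4, d=10, C=9, tardiness=max(0,9-10)=0
  Job 3: p=6, d=22, C=15, tardiness=max(0,15-22)=0
  Job 4: p=10, d=24, C=25, tardiness=max(0,25-24)=1
  Job 5: p=9, d=29, C=34, tardiness=max(0,34-29)=5
Total tardiness = 6

6


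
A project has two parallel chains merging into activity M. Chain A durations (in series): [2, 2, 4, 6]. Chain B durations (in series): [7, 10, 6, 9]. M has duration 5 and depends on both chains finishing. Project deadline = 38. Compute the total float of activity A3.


Forward pass: ES(A3) = sum of predecessors on chain A = 4
EF = ES + duration = 4 + 4 = 8
Backward pass: LF(M) = deadline = 38; LS(M) = 38 - 5 = 33
LF(A3) = LS(M) - sum(successors on chain A) = 33 - 6 = 27
LS = LF - duration = 27 - 4 = 23
Total float = LS - ES = 23 - 4 = 19

19


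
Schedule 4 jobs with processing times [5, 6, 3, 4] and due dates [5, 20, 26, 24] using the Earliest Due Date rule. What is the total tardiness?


Sort by due date (EDD order): [(5, 5), (6, 20), (4, 24), (3, 26)]
Compute completion times and tardiness:
  Job 1: p=5, d=5, C=5, tardiness=max(0,5-5)=0
  Job 2: p=6, d=20, C=11, tardiness=max(0,11-20)=0
  Job 3: p=4, d=24, C=15, tardiness=max(0,15-24)=0
  Job 4: p=3, d=26, C=18, tardiness=max(0,18-26)=0
Total tardiness = 0

0


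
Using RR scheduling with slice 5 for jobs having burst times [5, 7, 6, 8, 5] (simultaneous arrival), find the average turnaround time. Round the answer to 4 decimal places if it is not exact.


Time quantum = 5
Execution trace:
  J1 runs 5 units, time = 5
  J2 runs 5 units, time = 10
  J3 runs 5 units, time = 15
  J4 runs 5 units, time = 20
  J5 runs 5 units, time = 25
  J2 runs 2 units, time = 27
  J3 runs 1 units, time = 28
  J4 runs 3 units, time = 31
Finish times: [5, 27, 28, 31, 25]
Average turnaround = 116/5 = 23.2

23.2


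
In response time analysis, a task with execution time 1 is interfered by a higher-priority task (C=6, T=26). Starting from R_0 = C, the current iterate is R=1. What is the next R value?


R_next = C + ceil(R_prev / T_hp) * C_hp
ceil(1 / 26) = ceil(0.0385) = 1
Interference = 1 * 6 = 6
R_next = 1 + 6 = 7

7


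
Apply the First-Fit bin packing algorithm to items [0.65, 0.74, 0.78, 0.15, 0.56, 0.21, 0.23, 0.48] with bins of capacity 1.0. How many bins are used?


Place items sequentially using First-Fit:
  Item 0.65 -> new Bin 1
  Item 0.74 -> new Bin 2
  Item 0.78 -> new Bin 3
  Item 0.15 -> Bin 1 (now 0.8)
  Item 0.56 -> new Bin 4
  Item 0.21 -> Bin 2 (now 0.95)
  Item 0.23 -> Bin 4 (now 0.79)
  Item 0.48 -> new Bin 5
Total bins used = 5

5


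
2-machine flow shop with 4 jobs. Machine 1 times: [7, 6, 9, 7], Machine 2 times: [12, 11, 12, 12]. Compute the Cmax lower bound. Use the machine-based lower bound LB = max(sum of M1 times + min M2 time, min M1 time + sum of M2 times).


LB1 = sum(M1 times) + min(M2 times) = 29 + 11 = 40
LB2 = min(M1 times) + sum(M2 times) = 6 + 47 = 53
Lower bound = max(LB1, LB2) = max(40, 53) = 53

53


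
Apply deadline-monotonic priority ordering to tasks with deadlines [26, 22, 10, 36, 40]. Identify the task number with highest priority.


Sort tasks by relative deadline (ascending):
  Task 3: deadline = 10
  Task 2: deadline = 22
  Task 1: deadline = 26
  Task 4: deadline = 36
  Task 5: deadline = 40
Priority order (highest first): [3, 2, 1, 4, 5]
Highest priority task = 3

3


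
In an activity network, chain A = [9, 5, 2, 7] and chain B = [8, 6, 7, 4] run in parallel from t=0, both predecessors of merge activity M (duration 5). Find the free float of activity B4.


ES(B4) = sum of predecessors on chain B = 21
EF(B4) = ES + duration = 21 + 4 = 25
Successor of B4 is M. ES(M) = max(sum(A), sum(B)) = max(23, 25) = 25
Free float = ES(successor) - EF(current) = 25 - 25 = 0

0


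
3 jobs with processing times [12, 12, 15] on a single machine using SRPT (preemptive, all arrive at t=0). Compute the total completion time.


Since all jobs arrive at t=0, SRPT equals SPT ordering.
SPT order: [12, 12, 15]
Completion times:
  Job 1: p=12, C=12
  Job 2: p=12, C=24
  Job 3: p=15, C=39
Total completion time = 12 + 24 + 39 = 75

75


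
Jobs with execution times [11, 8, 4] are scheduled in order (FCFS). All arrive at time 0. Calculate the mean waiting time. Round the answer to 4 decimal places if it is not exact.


FCFS order (as given): [11, 8, 4]
Waiting times:
  Job 1: wait = 0
  Job 2: wait = 11
  Job 3: wait = 19
Sum of waiting times = 30
Average waiting time = 30/3 = 10.0

10.0


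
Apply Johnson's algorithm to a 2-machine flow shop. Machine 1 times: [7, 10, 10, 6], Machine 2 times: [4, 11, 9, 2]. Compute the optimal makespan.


Apply Johnson's rule:
  Group 1 (a <= b): [(2, 10, 11)]
  Group 2 (a > b): [(3, 10, 9), (1, 7, 4), (4, 6, 2)]
Optimal job order: [2, 3, 1, 4]
Schedule:
  Job 2: M1 done at 10, M2 done at 21
  Job 3: M1 done at 20, M2 done at 30
  Job 1: M1 done at 27, M2 done at 34
  Job 4: M1 done at 33, M2 done at 36
Makespan = 36

36


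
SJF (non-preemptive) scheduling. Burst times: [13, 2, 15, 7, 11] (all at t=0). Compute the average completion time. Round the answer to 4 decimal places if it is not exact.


SJF order (ascending): [2, 7, 11, 13, 15]
Completion times:
  Job 1: burst=2, C=2
  Job 2: burst=7, C=9
  Job 3: burst=11, C=20
  Job 4: burst=13, C=33
  Job 5: burst=15, C=48
Average completion = 112/5 = 22.4

22.4


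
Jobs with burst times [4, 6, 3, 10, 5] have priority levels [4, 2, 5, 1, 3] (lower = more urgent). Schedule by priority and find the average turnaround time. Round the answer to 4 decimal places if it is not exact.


Sort by priority (ascending = highest first):
Order: [(1, 10), (2, 6), (3, 5), (4, 4), (5, 3)]
Completion times:
  Priority 1, burst=10, C=10
  Priority 2, burst=6, C=16
  Priority 3, burst=5, C=21
  Priority 4, burst=4, C=25
  Priority 5, burst=3, C=28
Average turnaround = 100/5 = 20.0

20.0


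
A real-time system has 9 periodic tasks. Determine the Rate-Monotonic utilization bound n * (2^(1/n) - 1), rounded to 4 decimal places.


Compute 2^(1/9) = 1.0800597389
Subtract 1: 1.0800597389 - 1 = 0.0800597389
Multiply by n: 9 * 0.0800597389 = 0.7205376501
Round to 4 dp: 0.7205

0.7205


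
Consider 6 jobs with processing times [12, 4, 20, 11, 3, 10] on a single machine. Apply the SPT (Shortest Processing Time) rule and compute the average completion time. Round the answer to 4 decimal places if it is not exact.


Sort jobs by processing time (SPT order): [3, 4, 10, 11, 12, 20]
Compute completion times sequentially:
  Job 1: processing = 3, completes at 3
  Job 2: processing = 4, completes at 7
  Job 3: processing = 10, completes at 17
  Job 4: processing = 11, completes at 28
  Job 5: processing = 12, completes at 40
  Job 6: processing = 20, completes at 60
Sum of completion times = 155
Average completion time = 155/6 = 25.8333

25.8333


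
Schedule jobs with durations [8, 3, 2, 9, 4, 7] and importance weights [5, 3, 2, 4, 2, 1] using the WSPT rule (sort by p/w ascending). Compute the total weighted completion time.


Compute p/w ratios and sort ascending (WSPT): [(3, 3), (2, 2), (8, 5), (4, 2), (9, 4), (7, 1)]
Compute weighted completion times:
  Job (p=3,w=3): C=3, w*C=3*3=9
  Job (p=2,w=2): C=5, w*C=2*5=10
  Job (p=8,w=5): C=13, w*C=5*13=65
  Job (p=4,w=2): C=17, w*C=2*17=34
  Job (p=9,w=4): C=26, w*C=4*26=104
  Job (p=7,w=1): C=33, w*C=1*33=33
Total weighted completion time = 255

255


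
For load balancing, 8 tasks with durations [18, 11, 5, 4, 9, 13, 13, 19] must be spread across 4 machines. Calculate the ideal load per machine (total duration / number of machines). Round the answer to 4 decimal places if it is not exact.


Total processing time = 18 + 11 + 5 + 4 + 9 + 13 + 13 + 19 = 92
Number of machines = 4
Ideal balanced load = 92 / 4 = 23.0

23.0


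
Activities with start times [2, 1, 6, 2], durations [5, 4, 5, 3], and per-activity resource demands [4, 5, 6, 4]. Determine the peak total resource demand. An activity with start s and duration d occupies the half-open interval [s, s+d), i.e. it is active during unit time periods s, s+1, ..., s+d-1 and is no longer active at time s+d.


Each activity i is active on [start_i, start_i + duration_i).
Compute total resource usage per time slot:
  t=0: active resources = [], total = 0
  t=1: active resources = [5], total = 5
  t=2: active resources = [4, 5, 4], total = 13
  t=3: active resources = [4, 5, 4], total = 13
  t=4: active resources = [4, 5, 4], total = 13
  t=5: active resources = [4], total = 4
  t=6: active resources = [4, 6], total = 10
  t=7: active resources = [6], total = 6
  t=8: active resources = [6], total = 6
  t=9: active resources = [6], total = 6
  t=10: active resources = [6], total = 6
Peak resource demand = 13

13


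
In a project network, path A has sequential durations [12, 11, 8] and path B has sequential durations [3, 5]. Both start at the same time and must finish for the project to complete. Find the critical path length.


Path A total = 12 + 11 + 8 = 31
Path B total = 3 + 5 = 8
Critical path = longest path = max(31, 8) = 31

31


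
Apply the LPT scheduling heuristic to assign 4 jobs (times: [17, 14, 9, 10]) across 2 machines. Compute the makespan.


Sort jobs in decreasing order (LPT): [17, 14, 10, 9]
Assign each job to the least loaded machine:
  Machine 1: jobs [17, 9], load = 26
  Machine 2: jobs [14, 10], load = 24
Makespan = max load = 26

26


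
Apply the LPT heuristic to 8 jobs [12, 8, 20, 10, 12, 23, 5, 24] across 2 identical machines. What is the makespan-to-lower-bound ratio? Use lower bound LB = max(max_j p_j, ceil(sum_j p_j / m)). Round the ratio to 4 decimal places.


LPT order: [24, 23, 20, 12, 12, 10, 8, 5]
Machine loads after assignment: [56, 58]
LPT makespan = 58
Lower bound = max(max_job, ceil(total/2)) = max(24, 57) = 57
Ratio = 58 / 57 = 1.0175

1.0175


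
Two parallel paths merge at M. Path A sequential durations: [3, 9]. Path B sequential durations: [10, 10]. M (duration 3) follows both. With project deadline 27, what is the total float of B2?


Forward pass: ES(B2) = sum of predecessors on chain B = 10
EF = ES + duration = 10 + 10 = 20
Backward pass: LF(M) = deadline = 27; LS(M) = 27 - 3 = 24
LF(B2) = LS(M) - sum(successors on chain B) = 24 - 0 = 24
LS = LF - duration = 24 - 10 = 14
Total float = LS - ES = 14 - 10 = 4

4


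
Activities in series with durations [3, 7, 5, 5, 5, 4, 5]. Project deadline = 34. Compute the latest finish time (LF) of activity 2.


LF(activity 2) = deadline - sum of successor durations
Successors: activities 3 through 7 with durations [5, 5, 5, 4, 5]
Sum of successor durations = 24
LF = 34 - 24 = 10

10


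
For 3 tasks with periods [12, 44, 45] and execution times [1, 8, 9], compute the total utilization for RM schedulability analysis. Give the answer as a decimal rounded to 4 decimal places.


Compute individual utilizations (exact fractions):
  Task 1: C/T = 1/12 (approx. 0.0833)
  Task 2: C/T = 8/44 = 2/11 (approx. 0.1818)
  Task 3: C/T = 9/45 = 1/5 (approx. 0.2)
Total utilization U = 1/12 + 2/11 + 1/5 = 307/660
Rounded to 4 decimal places: U = 0.4652
RM (Liu & Layland) bound for 3 tasks = 0.779763; compare with U = 307/660 (approx. 0.465152)
U <= bound, so schedulable by RM sufficient condition.

0.4652


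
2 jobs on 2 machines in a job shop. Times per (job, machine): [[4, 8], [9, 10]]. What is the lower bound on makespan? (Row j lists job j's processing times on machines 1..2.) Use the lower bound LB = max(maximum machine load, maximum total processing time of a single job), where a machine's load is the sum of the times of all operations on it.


Machine loads:
  Machine 1: 4 + 9 = 13
  Machine 2: 8 + 10 = 18
Max machine load = 18
Job totals:
  Job 1: 12
  Job 2: 19
Max job total = 19
Lower bound = max(18, 19) = 19

19


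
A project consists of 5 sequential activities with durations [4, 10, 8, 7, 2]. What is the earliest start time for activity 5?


Activity 5 starts after activities 1 through 4 complete.
Predecessor durations: [4, 10, 8, 7]
ES = 4 + 10 + 8 + 7 = 29

29
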